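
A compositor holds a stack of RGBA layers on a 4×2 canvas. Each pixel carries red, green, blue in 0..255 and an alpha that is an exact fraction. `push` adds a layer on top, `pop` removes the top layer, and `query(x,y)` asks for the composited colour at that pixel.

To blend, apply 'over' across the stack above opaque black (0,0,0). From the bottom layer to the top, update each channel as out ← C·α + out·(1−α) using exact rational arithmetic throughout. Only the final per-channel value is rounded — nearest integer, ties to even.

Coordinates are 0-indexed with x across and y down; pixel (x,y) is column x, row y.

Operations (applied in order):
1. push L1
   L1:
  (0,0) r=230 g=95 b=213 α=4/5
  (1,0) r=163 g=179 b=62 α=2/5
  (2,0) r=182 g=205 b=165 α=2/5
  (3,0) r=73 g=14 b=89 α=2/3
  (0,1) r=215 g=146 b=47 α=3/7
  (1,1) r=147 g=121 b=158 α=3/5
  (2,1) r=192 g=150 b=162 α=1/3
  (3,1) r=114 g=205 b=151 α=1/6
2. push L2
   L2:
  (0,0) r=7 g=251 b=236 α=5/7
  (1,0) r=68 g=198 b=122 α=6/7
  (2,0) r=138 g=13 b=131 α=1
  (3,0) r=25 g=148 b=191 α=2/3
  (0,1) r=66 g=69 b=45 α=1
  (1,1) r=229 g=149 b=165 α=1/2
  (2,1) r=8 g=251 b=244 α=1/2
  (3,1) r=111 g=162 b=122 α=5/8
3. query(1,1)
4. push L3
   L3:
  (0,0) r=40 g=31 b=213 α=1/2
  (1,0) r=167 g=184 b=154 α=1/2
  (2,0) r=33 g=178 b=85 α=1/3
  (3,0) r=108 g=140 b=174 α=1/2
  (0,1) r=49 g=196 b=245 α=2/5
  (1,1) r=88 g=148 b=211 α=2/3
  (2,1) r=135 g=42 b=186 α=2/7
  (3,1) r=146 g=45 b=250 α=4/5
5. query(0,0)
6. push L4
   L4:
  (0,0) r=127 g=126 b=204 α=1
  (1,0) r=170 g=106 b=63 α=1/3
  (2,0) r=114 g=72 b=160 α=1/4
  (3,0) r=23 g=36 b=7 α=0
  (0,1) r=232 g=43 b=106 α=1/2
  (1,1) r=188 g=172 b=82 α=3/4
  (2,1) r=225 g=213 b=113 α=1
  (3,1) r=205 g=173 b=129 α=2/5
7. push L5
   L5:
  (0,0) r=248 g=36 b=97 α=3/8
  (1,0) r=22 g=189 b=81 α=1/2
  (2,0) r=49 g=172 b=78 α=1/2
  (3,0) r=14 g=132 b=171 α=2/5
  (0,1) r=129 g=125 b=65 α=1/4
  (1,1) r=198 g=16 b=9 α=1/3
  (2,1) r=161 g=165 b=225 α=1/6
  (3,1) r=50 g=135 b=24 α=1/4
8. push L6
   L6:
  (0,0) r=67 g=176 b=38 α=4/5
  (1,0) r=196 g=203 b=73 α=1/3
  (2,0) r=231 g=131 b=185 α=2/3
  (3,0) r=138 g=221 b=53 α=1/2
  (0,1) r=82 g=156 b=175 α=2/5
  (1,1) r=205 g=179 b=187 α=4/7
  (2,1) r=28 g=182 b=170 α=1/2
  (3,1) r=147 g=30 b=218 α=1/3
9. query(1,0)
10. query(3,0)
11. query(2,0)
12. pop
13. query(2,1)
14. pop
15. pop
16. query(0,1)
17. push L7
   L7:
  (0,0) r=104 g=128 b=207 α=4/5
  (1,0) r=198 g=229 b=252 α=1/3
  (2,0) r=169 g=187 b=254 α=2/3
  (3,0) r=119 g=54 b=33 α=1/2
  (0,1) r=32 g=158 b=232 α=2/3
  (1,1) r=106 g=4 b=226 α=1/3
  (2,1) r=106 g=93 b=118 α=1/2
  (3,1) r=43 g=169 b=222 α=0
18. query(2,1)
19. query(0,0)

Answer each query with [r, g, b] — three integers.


at x=1,y=1 over L1,L2:
after L1 α=3/5: [441/5, 363/5, 474/5]
after L2 α=1/2: [793/5, 554/5, 1299/10]
= [159, 111, 130]

query (0,0) [L1,L2,L3] — begin 0,0,0
L1 α=4/5: [184, 76, 852/5]
L2 α=5/7: [403/7, 201, 7604/35]
L3 α=1/2: [683/14, 116, 15059/70]
→ [49, 116, 215]

query (1,0) [L1,L2,L3,L4,L5,L6] — begin 0,0,0
+L1 (α=2/5) → [326/5, 358/5, 124/5]
+L2 (α=6/7) → [338/5, 6298/35, 3784/35]
+L3 (α=1/2) → [1173/10, 6369/35, 4587/35]
+L4 (α=1/3) → [2023/15, 16448/105, 3793/35]
+L5 (α=1/2) → [2353/30, 36293/210, 3314/35]
+L6 (α=1/3) → [5293/45, 57608/315, 3061/35]
rounded: [118, 183, 87]

at x=3,y=0 over L1,L2,L3,L4,L5,L6:
+L1 (α=2/3) → [146/3, 28/3, 178/3]
+L2 (α=2/3) → [296/9, 916/9, 1324/9]
+L3 (α=1/2) → [634/9, 1088/9, 1445/9]
+L4 (α=0) → [634/9, 1088/9, 1445/9]
+L5 (α=2/5) → [718/15, 376/3, 2471/15]
+L6 (α=1/2) → [1394/15, 1039/6, 1633/15]
= [93, 173, 109]

(2,0) stack=L1,L2,L3,L4,L5,L6; from [0,0,0]:
+L1 (α=2/5) → [364/5, 82, 66]
+L2 (α=1) → [138, 13, 131]
+L3 (α=1/3) → [103, 68, 347/3]
+L4 (α=1/4) → [423/4, 69, 507/4]
+L5 (α=1/2) → [619/8, 241/2, 819/8]
+L6 (α=2/3) → [4315/24, 255/2, 3779/24]
→ [180, 128, 157]

(2,1) stack=L1,L2,L3,L4,L5; from [0,0,0]:
+L1 (α=1/3) → [64, 50, 54]
+L2 (α=1/2) → [36, 301/2, 149]
+L3 (α=2/7) → [450/7, 239/2, 1117/7]
+L4 (α=1) → [225, 213, 113]
+L5 (α=1/6) → [643/3, 205, 395/3]
→ [214, 205, 132]

query (0,1) [L1,L2,L3] — begin 0,0,0
after L1 α=3/7: [645/7, 438/7, 141/7]
after L2 α=1: [66, 69, 45]
after L3 α=2/5: [296/5, 599/5, 125]
→ [59, 120, 125]

at x=2,y=1 over L1,L2,L3,L7:
L1 α=1/3: [64, 50, 54]
L2 α=1/2: [36, 301/2, 149]
L3 α=2/7: [450/7, 239/2, 1117/7]
L7 α=1/2: [596/7, 425/4, 1943/14]
= [85, 106, 139]

query (0,0) [L1,L2,L3,L7] — begin 0,0,0
L1 α=4/5: [184, 76, 852/5]
L2 α=5/7: [403/7, 201, 7604/35]
L3 α=1/2: [683/14, 116, 15059/70]
L7 α=4/5: [6507/70, 628/5, 73019/350]
→ [93, 126, 209]


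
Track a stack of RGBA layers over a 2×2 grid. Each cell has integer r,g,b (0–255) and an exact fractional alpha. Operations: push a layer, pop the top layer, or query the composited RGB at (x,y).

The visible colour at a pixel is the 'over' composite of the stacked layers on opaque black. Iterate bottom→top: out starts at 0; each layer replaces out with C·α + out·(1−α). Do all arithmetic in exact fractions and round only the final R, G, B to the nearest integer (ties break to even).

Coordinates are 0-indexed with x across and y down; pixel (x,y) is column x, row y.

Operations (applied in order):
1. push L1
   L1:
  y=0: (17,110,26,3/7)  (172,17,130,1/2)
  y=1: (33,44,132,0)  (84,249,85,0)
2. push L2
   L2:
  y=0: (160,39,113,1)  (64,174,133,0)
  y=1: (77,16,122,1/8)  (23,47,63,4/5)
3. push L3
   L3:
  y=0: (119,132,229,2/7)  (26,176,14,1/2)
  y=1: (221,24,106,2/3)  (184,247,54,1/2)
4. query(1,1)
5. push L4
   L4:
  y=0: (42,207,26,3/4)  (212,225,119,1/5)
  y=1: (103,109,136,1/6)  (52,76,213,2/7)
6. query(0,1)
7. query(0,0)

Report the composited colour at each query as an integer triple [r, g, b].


query (1,1) [L1,L2,L3] — begin 0,0,0
after L1 α=0: [0, 0, 0]
after L2 α=4/5: [92/5, 188/5, 252/5]
after L3 α=1/2: [506/5, 1423/10, 261/5]
= [101, 142, 52]

at x=0,y=1 over L1,L2,L3,L4:
+L1 (α=0) → [0, 0, 0]
+L2 (α=1/8) → [77/8, 2, 61/4]
+L3 (α=2/3) → [3613/24, 50/3, 303/4]
+L4 (α=1/6) → [20537/144, 577/18, 2059/24]
= [143, 32, 86]

query (0,0) [L1,L2,L3,L4] — begin 0,0,0
+L1 (α=3/7) → [51/7, 330/7, 78/7]
+L2 (α=1) → [160, 39, 113]
+L3 (α=2/7) → [1038/7, 459/7, 1023/7]
+L4 (α=3/4) → [480/7, 2403/14, 1569/28]
rounded: [69, 172, 56]


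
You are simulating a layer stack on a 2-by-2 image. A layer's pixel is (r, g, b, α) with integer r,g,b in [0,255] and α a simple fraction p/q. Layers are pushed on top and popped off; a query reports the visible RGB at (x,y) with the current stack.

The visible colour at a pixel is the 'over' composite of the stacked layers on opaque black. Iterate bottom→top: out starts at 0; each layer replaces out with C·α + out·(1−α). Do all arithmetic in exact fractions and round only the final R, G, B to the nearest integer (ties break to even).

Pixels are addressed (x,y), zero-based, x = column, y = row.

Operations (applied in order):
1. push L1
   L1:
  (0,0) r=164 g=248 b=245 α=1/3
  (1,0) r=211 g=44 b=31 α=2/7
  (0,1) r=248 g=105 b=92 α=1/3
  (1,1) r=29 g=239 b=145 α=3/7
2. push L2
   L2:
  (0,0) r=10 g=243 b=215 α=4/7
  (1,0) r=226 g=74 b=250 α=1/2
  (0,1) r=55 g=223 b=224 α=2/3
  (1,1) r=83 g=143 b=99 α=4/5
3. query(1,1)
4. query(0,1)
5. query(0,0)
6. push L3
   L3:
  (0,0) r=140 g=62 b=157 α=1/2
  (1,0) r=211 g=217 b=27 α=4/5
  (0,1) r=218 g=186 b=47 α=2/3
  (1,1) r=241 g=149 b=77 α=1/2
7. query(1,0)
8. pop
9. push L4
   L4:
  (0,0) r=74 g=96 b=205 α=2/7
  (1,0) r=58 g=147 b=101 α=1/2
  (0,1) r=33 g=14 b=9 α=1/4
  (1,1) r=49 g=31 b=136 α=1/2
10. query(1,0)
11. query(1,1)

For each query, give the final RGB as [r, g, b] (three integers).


query (1,1) [L1,L2] — begin 0,0,0
L1 α=3/7: [87/7, 717/7, 435/7]
L2 α=4/5: [2411/35, 4721/35, 3207/35]
= [69, 135, 92]

query (0,1) [L1,L2] — begin 0,0,0
L1 α=1/3: [248/3, 35, 92/3]
L2 α=2/3: [578/9, 481/3, 1436/9]
rounded: [64, 160, 160]

query (0,0) [L1,L2] — begin 0,0,0
after L1 α=1/3: [164/3, 248/3, 245/3]
after L2 α=4/7: [204/7, 1220/7, 1105/7]
rounded: [29, 174, 158]

(1,0) stack=L1,L2,L3; from [0,0,0]:
+L1 (α=2/7) → [422/7, 88/7, 62/7]
+L2 (α=1/2) → [1002/7, 303/7, 906/7]
+L3 (α=4/5) → [1382/7, 6379/35, 1662/35]
→ [197, 182, 47]

query (1,0) [L1,L2,L4] — begin 0,0,0
L1 α=2/7: [422/7, 88/7, 62/7]
L2 α=1/2: [1002/7, 303/7, 906/7]
L4 α=1/2: [704/7, 666/7, 1613/14]
rounded: [101, 95, 115]

query (1,1) [L1,L2,L4] — begin 0,0,0
after L1 α=3/7: [87/7, 717/7, 435/7]
after L2 α=4/5: [2411/35, 4721/35, 3207/35]
after L4 α=1/2: [2063/35, 2903/35, 7967/70]
rounded: [59, 83, 114]


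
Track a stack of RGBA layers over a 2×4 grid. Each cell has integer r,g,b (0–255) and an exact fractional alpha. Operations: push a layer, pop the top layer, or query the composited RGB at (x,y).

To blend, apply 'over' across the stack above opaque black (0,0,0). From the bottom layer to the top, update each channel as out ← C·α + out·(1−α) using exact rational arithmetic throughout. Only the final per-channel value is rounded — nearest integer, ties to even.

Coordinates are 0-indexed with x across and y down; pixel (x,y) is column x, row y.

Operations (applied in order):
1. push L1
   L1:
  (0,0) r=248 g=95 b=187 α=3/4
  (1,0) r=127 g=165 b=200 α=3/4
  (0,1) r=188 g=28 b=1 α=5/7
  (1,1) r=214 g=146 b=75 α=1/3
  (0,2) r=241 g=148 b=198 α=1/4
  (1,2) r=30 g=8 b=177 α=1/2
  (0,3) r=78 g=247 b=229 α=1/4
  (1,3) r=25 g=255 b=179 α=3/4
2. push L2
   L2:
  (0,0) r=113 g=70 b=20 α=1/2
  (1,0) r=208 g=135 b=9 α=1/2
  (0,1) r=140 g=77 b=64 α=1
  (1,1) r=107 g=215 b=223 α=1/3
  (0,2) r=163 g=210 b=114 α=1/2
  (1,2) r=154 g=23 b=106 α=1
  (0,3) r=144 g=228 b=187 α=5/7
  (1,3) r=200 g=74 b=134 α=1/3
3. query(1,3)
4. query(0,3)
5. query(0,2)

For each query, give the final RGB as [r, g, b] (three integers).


(1,3) stack=L1,L2; from [0,0,0]:
L1 α=3/4: [75/4, 765/4, 537/4]
L2 α=1/3: [475/6, 913/6, 805/6]
→ [79, 152, 134]

query (0,3) [L1,L2] — begin 0,0,0
L1 α=1/4: [39/2, 247/4, 229/4]
L2 α=5/7: [759/7, 361/2, 2099/14]
rounded: [108, 180, 150]

(0,2) stack=L1,L2; from [0,0,0]:
L1 α=1/4: [241/4, 37, 99/2]
L2 α=1/2: [893/8, 247/2, 327/4]
= [112, 124, 82]


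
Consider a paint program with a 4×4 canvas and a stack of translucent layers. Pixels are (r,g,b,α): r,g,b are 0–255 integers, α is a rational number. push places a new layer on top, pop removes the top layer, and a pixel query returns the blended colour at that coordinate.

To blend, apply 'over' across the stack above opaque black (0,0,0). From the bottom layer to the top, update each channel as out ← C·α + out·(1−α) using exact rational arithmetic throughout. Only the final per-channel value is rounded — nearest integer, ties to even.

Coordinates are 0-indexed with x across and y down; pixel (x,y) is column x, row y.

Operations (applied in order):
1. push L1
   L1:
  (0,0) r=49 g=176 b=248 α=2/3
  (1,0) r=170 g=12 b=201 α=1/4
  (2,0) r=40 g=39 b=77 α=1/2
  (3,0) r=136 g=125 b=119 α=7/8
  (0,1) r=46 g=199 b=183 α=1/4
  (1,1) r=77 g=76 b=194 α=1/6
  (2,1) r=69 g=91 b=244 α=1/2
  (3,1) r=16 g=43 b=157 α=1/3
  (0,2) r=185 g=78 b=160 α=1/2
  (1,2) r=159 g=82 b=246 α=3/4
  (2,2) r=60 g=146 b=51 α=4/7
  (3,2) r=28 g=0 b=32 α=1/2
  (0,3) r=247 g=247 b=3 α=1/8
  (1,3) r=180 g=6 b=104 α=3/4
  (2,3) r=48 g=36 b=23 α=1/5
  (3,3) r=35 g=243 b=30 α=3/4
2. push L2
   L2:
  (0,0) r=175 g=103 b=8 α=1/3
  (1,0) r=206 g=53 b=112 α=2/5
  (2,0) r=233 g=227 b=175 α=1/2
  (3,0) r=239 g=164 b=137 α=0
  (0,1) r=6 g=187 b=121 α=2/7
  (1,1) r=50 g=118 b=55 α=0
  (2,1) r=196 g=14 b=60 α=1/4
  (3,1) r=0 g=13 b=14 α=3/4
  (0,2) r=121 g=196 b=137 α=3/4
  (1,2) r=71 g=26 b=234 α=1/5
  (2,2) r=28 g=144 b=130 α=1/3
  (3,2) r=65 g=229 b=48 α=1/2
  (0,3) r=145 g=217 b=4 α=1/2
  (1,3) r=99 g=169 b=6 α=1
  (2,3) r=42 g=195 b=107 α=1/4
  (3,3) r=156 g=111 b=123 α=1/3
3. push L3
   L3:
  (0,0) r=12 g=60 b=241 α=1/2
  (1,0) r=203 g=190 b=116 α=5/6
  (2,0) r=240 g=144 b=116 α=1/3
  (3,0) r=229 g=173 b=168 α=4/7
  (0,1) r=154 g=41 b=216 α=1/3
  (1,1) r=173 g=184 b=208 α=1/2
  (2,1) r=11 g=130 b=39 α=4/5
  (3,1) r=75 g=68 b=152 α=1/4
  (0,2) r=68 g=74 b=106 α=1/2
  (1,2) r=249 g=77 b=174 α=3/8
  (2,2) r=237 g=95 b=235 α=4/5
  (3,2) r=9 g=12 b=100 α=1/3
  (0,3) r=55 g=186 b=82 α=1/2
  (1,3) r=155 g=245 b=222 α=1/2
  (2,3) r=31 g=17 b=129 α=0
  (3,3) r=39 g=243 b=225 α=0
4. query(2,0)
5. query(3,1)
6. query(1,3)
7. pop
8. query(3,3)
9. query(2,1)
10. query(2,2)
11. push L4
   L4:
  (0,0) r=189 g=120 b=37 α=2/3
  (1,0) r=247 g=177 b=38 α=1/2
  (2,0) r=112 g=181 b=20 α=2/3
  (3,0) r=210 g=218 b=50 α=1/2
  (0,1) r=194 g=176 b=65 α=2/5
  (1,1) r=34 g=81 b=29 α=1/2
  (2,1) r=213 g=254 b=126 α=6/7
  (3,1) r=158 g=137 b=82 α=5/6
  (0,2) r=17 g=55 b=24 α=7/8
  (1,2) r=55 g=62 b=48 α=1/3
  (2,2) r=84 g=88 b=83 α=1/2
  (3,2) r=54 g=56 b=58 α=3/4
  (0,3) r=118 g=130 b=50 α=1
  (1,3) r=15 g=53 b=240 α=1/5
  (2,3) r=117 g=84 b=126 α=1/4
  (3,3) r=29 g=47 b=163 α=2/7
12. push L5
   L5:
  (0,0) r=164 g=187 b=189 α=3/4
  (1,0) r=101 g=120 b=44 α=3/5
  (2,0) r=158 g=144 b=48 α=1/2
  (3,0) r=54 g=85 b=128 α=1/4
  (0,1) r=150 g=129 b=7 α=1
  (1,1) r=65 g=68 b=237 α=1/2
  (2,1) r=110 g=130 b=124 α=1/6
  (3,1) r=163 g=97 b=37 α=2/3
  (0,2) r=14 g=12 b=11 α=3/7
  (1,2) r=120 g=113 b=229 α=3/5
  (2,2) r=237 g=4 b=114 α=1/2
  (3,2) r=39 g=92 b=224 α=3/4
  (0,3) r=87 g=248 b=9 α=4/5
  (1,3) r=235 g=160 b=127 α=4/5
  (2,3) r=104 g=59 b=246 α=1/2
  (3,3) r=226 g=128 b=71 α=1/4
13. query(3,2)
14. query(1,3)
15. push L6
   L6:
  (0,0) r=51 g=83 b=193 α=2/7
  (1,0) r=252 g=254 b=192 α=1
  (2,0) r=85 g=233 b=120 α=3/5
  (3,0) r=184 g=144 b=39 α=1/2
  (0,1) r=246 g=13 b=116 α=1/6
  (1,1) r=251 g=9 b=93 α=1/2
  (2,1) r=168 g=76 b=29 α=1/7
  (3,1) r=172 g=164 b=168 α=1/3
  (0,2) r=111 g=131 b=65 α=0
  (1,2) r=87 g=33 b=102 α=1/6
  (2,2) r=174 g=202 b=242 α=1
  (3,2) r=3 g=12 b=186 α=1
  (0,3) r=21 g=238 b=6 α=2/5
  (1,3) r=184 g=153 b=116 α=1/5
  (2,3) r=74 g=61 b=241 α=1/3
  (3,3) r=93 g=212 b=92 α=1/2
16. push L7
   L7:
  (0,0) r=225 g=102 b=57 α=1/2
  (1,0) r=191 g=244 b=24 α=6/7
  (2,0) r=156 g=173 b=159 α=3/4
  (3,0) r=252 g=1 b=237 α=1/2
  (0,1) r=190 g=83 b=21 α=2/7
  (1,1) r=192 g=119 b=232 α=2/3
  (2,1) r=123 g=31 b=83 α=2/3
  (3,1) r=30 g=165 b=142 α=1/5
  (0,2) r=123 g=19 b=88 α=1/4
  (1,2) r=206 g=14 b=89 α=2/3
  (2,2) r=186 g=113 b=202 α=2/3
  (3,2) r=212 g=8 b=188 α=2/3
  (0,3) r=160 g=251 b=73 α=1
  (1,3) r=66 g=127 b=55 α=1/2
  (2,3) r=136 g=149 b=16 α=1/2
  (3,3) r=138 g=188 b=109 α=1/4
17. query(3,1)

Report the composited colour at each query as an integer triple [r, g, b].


query (2,0) [L1,L2,L3] — begin 0,0,0
after L1 α=1/2: [20, 39/2, 77/2]
after L2 α=1/2: [253/2, 493/4, 427/4]
after L3 α=1/3: [493/3, 781/6, 659/6]
→ [164, 130, 110]

(3,1) stack=L1,L2,L3; from [0,0,0]:
+L1 (α=1/3) → [16/3, 43/3, 157/3]
+L2 (α=3/4) → [4/3, 40/3, 283/12]
+L3 (α=1/4) → [79/4, 27, 891/16]
= [20, 27, 56]

at x=1,y=3 over L1,L2,L3:
+L1 (α=3/4) → [135, 9/2, 78]
+L2 (α=1) → [99, 169, 6]
+L3 (α=1/2) → [127, 207, 114]
rounded: [127, 207, 114]

query (3,3) [L1,L2] — begin 0,0,0
+L1 (α=3/4) → [105/4, 729/4, 45/2]
+L2 (α=1/3) → [139/2, 317/2, 56]
rounded: [70, 158, 56]

query (2,1) [L1,L2] — begin 0,0,0
after L1 α=1/2: [69/2, 91/2, 122]
after L2 α=1/4: [599/8, 301/8, 213/2]
rounded: [75, 38, 106]

(2,2) stack=L1,L2; from [0,0,0]:
+L1 (α=4/7) → [240/7, 584/7, 204/7]
+L2 (α=1/3) → [676/21, 2176/21, 1318/21]
= [32, 104, 63]

query (3,2) [L1,L2,L4,L5] — begin 0,0,0
L1 α=1/2: [14, 0, 16]
L2 α=1/2: [79/2, 229/2, 32]
L4 α=3/4: [403/8, 565/8, 103/2]
L5 α=3/4: [1339/32, 2773/32, 1447/8]
→ [42, 87, 181]

(1,3) stack=L1,L2,L4,L5; from [0,0,0]:
L1 α=3/4: [135, 9/2, 78]
L2 α=1: [99, 169, 6]
L4 α=1/5: [411/5, 729/5, 264/5]
L5 α=4/5: [5111/25, 3929/25, 2804/25]
rounded: [204, 157, 112]

at x=3,y=1 over L1,L2,L4,L5,L6,L7:
+L1 (α=1/3) → [16/3, 43/3, 157/3]
+L2 (α=3/4) → [4/3, 40/3, 283/12]
+L4 (α=5/6) → [1187/9, 2095/18, 5203/72]
+L5 (α=2/3) → [4121/27, 5587/54, 10531/216]
+L6 (α=1/3) → [12886/81, 10015/81, 28675/324]
+L7 (α=1/5) → [53974/405, 10685/81, 40177/405]
→ [133, 132, 99]


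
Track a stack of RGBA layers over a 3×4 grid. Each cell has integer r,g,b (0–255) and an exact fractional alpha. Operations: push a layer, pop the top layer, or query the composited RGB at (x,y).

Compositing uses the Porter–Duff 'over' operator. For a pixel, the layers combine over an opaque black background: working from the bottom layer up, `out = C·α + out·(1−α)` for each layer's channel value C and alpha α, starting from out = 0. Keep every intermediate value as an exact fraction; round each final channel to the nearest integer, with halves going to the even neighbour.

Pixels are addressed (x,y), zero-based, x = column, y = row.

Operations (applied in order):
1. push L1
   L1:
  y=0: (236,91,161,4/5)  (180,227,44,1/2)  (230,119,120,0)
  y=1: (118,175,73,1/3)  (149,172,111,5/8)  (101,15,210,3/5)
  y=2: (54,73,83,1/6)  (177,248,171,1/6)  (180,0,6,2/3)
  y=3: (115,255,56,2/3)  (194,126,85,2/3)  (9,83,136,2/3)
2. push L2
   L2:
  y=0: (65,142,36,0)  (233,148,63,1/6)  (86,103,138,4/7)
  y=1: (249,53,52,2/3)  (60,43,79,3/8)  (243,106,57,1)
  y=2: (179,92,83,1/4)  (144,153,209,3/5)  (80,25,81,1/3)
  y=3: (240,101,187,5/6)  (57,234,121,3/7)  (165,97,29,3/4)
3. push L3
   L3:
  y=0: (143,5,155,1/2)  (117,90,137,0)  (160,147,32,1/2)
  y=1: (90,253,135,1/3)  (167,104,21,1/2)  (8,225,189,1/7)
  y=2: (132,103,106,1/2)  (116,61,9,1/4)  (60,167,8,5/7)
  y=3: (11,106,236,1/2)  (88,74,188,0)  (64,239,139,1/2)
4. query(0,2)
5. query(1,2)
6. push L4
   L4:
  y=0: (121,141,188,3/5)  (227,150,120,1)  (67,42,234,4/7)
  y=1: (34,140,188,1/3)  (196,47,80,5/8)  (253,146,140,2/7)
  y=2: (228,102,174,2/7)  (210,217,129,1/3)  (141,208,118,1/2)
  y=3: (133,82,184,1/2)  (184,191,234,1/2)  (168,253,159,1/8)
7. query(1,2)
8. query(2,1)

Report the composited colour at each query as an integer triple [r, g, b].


(0,2) stack=L1,L2,L3; from [0,0,0]:
after L1 α=1/6: [9, 73/6, 83/6]
after L2 α=1/4: [103/2, 257/8, 249/8]
after L3 α=1/2: [367/4, 1081/16, 1097/16]
→ [92, 68, 69]

at x=1,y=2 over L1,L2,L3:
after L1 α=1/6: [59/2, 124/3, 57/2]
after L2 α=3/5: [491/5, 325/3, 684/5]
after L3 α=1/4: [2053/20, 193/2, 2097/20]
= [103, 96, 105]

query (1,2) [L1,L2,L3,L4] — begin 0,0,0
L1 α=1/6: [59/2, 124/3, 57/2]
L2 α=3/5: [491/5, 325/3, 684/5]
L3 α=1/4: [2053/20, 193/2, 2097/20]
L4 α=1/3: [4153/30, 410/3, 1129/10]
= [138, 137, 113]

query (2,1) [L1,L2,L3,L4] — begin 0,0,0
+L1 (α=3/5) → [303/5, 9, 126]
+L2 (α=1) → [243, 106, 57]
+L3 (α=1/7) → [1466/7, 123, 531/7]
+L4 (α=2/7) → [10872/49, 907/7, 4615/49]
→ [222, 130, 94]


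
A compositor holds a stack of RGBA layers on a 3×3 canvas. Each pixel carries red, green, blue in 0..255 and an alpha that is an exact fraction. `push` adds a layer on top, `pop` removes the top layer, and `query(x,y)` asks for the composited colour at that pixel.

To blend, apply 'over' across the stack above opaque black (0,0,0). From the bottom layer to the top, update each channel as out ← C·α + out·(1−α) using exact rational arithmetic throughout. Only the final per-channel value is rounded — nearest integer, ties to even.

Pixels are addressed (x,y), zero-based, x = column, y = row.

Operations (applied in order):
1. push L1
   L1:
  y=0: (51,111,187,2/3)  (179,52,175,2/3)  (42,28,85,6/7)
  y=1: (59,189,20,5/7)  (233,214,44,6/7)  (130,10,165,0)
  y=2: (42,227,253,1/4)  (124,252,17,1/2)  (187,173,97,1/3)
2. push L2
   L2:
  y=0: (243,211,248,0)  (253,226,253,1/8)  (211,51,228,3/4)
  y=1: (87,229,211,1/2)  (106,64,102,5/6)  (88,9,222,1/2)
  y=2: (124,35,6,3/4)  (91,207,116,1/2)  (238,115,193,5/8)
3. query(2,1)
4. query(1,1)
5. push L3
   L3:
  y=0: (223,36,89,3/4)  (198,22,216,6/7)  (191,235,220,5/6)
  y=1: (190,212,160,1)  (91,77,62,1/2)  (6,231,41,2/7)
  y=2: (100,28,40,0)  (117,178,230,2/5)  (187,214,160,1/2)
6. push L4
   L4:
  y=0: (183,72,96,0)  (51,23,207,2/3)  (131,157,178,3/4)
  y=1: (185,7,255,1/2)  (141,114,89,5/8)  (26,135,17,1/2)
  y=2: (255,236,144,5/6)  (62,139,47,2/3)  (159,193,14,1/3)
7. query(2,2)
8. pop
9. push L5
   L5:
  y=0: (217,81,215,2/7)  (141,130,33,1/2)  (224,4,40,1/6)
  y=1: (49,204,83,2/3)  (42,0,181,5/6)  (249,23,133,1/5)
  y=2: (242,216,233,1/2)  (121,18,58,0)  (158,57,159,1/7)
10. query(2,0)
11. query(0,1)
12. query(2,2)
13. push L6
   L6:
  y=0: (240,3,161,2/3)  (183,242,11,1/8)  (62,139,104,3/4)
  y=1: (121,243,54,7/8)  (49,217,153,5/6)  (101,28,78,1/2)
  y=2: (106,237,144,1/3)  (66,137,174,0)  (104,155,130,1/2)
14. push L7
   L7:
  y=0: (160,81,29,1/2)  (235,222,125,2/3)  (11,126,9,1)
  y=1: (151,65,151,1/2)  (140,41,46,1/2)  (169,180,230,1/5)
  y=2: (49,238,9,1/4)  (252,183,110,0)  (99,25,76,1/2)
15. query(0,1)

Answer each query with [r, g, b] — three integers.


query (2,1) [L1,L2] — begin 0,0,0
L1 α=0: [0, 0, 0]
L2 α=1/2: [44, 9/2, 111]
= [44, 4, 111]

(1,1) stack=L1,L2; from [0,0,0]:
after L1 α=6/7: [1398/7, 1284/7, 264/7]
after L2 α=5/6: [2554/21, 1762/21, 639/7]
→ [122, 84, 91]

query (2,2) [L1,L2,L3,L4] — begin 0,0,0
after L1 α=1/3: [187/3, 173/3, 97/3]
after L2 α=5/8: [1377/8, 187/2, 531/4]
after L3 α=1/2: [2873/16, 615/4, 1171/8]
after L4 α=1/3: [4145/24, 1001/6, 409/4]
= [173, 167, 102]

(2,0) stack=L1,L2,L3,L5; from [0,0,0]:
after L1 α=6/7: [36, 24, 510/7]
after L2 α=3/4: [669/4, 177/4, 2649/14]
after L3 α=5/6: [4489/24, 4877/24, 18049/84]
after L5 α=1/6: [27821/144, 24481/144, 93605/504]
= [193, 170, 186]

(0,1) stack=L1,L2,L3,L5; from [0,0,0]:
after L1 α=5/7: [295/7, 135, 100/7]
after L2 α=1/2: [452/7, 182, 1577/14]
after L3 α=1: [190, 212, 160]
after L5 α=2/3: [96, 620/3, 326/3]
= [96, 207, 109]

at x=2,y=2 over L1,L2,L3,L5:
L1 α=1/3: [187/3, 173/3, 97/3]
L2 α=5/8: [1377/8, 187/2, 531/4]
L3 α=1/2: [2873/16, 615/4, 1171/8]
L5 α=1/7: [9883/56, 1959/14, 4149/28]
= [176, 140, 148]

query (0,1) [L1,L2,L3,L5,L6,L7] — begin 0,0,0
after L1 α=5/7: [295/7, 135, 100/7]
after L2 α=1/2: [452/7, 182, 1577/14]
after L3 α=1: [190, 212, 160]
after L5 α=2/3: [96, 620/3, 326/3]
after L6 α=7/8: [943/8, 5723/24, 365/6]
after L7 α=1/2: [2151/16, 7283/48, 1271/12]
→ [134, 152, 106]


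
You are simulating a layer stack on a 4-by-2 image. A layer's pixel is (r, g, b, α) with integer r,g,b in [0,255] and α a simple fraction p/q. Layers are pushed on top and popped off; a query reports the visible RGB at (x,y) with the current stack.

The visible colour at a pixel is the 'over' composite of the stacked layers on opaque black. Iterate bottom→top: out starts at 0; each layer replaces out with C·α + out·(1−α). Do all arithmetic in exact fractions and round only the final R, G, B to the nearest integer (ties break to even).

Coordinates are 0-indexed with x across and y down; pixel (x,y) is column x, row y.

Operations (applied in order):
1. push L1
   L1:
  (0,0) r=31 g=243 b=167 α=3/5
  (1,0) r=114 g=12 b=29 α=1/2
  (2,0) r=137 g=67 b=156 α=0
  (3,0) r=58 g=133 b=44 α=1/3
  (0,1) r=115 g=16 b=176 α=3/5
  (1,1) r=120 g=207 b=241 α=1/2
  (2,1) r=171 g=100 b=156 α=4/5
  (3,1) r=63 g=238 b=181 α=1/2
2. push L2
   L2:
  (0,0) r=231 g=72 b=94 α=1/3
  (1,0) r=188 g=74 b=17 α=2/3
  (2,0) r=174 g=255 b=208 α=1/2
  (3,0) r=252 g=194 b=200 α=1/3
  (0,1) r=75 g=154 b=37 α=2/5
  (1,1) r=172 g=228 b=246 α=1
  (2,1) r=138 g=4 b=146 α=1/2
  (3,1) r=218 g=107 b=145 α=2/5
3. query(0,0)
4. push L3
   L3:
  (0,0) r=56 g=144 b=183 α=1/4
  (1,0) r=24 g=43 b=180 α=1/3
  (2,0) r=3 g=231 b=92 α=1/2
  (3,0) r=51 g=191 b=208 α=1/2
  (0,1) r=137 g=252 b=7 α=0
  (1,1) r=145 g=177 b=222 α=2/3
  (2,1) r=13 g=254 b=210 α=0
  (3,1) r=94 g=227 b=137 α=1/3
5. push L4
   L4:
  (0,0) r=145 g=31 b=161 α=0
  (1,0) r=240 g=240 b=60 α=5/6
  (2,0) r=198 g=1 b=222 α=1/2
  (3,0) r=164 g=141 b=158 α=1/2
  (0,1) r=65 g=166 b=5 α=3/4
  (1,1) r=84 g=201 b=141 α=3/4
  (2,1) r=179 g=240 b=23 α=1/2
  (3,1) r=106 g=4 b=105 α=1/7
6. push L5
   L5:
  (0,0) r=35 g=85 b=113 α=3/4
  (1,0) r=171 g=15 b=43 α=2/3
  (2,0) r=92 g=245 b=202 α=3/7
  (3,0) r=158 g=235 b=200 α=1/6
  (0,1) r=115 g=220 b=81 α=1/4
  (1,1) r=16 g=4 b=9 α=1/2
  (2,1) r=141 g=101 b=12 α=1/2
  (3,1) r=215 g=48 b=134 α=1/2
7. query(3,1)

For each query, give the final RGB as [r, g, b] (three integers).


at x=0,y=0 over L1,L2:
+L1 (α=3/5) → [93/5, 729/5, 501/5]
+L2 (α=1/3) → [447/5, 606/5, 1472/15]
= [89, 121, 98]

query (3,1) [L1,L2,L3,L4,L5] — begin 0,0,0
after L1 α=1/2: [63/2, 119, 181/2]
after L2 α=2/5: [1061/10, 571/5, 1123/10]
after L3 α=1/3: [1531/15, 759/5, 1808/15]
after L4 α=1/7: [3592/35, 4574/35, 4141/35]
after L5 α=1/2: [11117/70, 3127/35, 8831/70]
rounded: [159, 89, 126]


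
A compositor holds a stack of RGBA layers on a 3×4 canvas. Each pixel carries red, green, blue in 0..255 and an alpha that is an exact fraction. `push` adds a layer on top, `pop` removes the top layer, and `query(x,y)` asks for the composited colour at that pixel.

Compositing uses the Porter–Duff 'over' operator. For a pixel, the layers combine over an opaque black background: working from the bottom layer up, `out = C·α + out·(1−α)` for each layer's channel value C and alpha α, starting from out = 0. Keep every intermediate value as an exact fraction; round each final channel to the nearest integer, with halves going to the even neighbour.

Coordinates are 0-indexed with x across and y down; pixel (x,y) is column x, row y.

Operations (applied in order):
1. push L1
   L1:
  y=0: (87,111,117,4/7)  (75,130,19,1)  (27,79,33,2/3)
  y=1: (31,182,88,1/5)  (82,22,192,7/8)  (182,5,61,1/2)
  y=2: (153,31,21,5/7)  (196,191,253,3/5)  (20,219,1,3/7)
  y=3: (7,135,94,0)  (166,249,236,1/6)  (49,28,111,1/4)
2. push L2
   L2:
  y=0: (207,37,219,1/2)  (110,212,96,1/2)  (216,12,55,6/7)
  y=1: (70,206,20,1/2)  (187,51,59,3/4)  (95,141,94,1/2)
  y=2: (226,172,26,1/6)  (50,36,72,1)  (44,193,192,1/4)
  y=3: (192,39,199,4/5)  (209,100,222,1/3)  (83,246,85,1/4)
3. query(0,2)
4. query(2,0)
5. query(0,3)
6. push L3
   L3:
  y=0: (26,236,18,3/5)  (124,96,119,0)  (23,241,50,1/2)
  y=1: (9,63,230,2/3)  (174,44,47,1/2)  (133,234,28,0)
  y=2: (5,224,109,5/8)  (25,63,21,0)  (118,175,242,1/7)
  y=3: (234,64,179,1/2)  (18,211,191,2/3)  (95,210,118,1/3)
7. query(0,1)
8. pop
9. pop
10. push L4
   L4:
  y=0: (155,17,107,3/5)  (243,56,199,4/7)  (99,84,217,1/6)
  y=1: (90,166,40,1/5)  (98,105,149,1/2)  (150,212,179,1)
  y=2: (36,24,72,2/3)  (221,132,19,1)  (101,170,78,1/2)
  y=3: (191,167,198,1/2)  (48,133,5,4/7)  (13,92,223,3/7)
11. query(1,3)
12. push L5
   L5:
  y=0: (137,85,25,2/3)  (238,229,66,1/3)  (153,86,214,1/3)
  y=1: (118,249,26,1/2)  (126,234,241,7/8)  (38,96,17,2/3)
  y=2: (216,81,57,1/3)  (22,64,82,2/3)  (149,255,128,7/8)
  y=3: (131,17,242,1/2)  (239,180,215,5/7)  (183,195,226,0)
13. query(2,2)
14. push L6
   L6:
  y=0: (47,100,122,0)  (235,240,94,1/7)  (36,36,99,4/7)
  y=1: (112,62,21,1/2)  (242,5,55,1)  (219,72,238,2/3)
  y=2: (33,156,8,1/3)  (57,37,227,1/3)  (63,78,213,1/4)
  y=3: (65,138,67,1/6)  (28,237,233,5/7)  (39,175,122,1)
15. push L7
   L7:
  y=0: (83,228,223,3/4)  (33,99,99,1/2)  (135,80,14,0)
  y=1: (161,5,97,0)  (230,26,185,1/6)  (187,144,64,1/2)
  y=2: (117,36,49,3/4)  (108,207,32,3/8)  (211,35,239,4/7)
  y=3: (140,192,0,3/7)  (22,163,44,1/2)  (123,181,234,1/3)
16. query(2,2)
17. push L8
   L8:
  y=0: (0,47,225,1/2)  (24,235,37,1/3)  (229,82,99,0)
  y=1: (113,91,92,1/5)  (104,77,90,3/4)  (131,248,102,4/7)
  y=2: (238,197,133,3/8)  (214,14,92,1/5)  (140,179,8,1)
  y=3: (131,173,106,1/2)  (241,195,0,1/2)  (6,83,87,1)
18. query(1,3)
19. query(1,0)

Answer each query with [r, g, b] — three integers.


at x=0,y=2 over L1,L2:
after L1 α=5/7: [765/7, 155/7, 15]
after L2 α=1/6: [5407/42, 1979/42, 101/6]
= [129, 47, 17]

at x=2,y=0 over L1,L2:
L1 α=2/3: [18, 158/3, 22]
L2 α=6/7: [1314/7, 374/21, 352/7]
rounded: [188, 18, 50]

(0,3) stack=L1,L2; from [0,0,0]:
after L1 α=0: [0, 0, 0]
after L2 α=4/5: [768/5, 156/5, 796/5]
→ [154, 31, 159]

at x=0,y=1 over L1,L2,L3:
L1 α=1/5: [31/5, 182/5, 88/5]
L2 α=1/2: [381/10, 606/5, 94/5]
L3 α=2/3: [187/10, 412/5, 798/5]
rounded: [19, 82, 160]

at x=1,y=3 over L1,L4:
L1 α=1/6: [83/3, 83/2, 118/3]
L4 α=4/7: [275/7, 1313/14, 138/7]
= [39, 94, 20]

(2,2) stack=L1,L4,L5; from [0,0,0]:
after L1 α=3/7: [60/7, 657/7, 3/7]
after L4 α=1/2: [767/14, 1847/14, 549/14]
after L5 α=7/8: [15369/112, 26837/112, 13093/112]
rounded: [137, 240, 117]

at x=2,y=2 over L1,L4,L5,L6,L7:
L1 α=3/7: [60/7, 657/7, 3/7]
L4 α=1/2: [767/14, 1847/14, 549/14]
L5 α=7/8: [15369/112, 26837/112, 13093/112]
L6 α=1/4: [53163/448, 89247/448, 63135/448]
L7 α=4/7: [537601/3136, 330461/3136, 617693/3136]
rounded: [171, 105, 197]

query (1,3) [L1,L4,L5,L6,L7,L8] — begin 0,0,0
+L1 (α=1/6) → [83/3, 83/2, 118/3]
+L4 (α=4/7) → [275/7, 1313/14, 138/7]
+L5 (α=5/7) → [8915/49, 7613/49, 7801/49]
+L6 (α=5/7) → [24690/343, 73291/343, 72687/343]
+L7 (α=1/2) → [16118/343, 64600/343, 87779/686]
+L8 (α=1/2) → [98781/686, 131485/686, 87779/1372]
rounded: [144, 192, 64]

at x=1,y=0 over L1,L4,L5,L6,L7,L8:
after L1 α=1: [75, 130, 19]
after L4 α=4/7: [171, 614/7, 853/7]
after L5 α=1/3: [580/3, 2831/21, 2168/21]
after L6 α=1/7: [1395/7, 7342/49, 4994/49]
after L7 α=1/2: [813/7, 12193/98, 9845/98]
after L8 α=1/3: [598/7, 23708/147, 3886/49]
→ [85, 161, 79]


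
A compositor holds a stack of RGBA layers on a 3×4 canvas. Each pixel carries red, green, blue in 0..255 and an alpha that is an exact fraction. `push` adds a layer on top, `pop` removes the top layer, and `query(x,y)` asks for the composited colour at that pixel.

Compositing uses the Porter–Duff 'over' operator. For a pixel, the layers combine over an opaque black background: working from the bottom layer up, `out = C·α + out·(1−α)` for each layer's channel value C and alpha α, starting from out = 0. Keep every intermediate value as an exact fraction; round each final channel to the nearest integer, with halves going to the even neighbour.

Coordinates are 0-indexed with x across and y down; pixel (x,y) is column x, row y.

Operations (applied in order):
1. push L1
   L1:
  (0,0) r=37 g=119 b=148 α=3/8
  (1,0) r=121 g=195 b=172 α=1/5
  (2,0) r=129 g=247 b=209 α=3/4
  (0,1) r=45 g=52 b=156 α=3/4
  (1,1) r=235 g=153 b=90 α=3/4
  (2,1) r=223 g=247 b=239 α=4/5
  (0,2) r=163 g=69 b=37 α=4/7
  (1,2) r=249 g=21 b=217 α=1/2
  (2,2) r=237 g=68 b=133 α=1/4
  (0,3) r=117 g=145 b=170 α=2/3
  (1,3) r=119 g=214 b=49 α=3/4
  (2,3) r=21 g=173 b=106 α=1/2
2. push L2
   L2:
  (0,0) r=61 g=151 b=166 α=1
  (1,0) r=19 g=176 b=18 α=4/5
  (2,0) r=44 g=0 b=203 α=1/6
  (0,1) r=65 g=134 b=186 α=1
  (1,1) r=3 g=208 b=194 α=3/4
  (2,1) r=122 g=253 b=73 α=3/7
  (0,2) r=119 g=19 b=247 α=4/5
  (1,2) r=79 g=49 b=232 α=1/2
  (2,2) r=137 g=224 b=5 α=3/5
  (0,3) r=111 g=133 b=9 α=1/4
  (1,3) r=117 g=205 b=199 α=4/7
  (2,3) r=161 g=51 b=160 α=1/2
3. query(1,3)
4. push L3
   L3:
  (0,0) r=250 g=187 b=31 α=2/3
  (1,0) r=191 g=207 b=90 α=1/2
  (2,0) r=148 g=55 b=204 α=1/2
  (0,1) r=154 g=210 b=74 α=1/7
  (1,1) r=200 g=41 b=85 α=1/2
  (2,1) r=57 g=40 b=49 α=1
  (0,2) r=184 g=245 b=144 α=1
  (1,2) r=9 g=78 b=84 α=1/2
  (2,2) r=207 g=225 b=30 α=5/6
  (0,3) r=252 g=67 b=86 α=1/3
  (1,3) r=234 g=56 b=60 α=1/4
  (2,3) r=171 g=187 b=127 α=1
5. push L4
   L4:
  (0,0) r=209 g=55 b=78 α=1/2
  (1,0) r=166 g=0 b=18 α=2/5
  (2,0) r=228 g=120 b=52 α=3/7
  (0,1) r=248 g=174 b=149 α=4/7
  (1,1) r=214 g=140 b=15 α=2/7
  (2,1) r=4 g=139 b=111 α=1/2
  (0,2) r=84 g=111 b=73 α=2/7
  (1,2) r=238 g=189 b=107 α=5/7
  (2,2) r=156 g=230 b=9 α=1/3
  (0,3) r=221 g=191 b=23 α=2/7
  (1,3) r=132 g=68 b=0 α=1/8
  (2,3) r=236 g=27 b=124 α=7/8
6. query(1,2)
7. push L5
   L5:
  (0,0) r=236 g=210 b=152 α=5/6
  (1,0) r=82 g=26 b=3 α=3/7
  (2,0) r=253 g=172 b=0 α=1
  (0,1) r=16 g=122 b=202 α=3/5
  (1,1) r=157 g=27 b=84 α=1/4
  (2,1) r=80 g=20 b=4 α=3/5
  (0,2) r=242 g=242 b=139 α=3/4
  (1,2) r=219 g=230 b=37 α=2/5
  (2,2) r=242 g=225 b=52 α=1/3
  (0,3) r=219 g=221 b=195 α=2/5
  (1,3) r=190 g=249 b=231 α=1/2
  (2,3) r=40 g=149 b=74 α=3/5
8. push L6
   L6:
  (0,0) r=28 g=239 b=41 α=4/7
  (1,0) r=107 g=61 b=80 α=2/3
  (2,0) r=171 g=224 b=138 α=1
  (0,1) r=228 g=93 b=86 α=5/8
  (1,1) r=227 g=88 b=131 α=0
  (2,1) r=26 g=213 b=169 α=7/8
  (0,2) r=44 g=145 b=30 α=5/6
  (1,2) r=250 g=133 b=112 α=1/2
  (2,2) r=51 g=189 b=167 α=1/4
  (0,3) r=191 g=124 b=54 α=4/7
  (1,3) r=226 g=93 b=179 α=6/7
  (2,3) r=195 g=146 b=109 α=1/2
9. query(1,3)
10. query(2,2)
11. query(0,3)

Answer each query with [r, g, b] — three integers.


at x=1,y=3 over L1,L2:
after L1 α=3/4: [357/4, 321/2, 147/4]
after L2 α=4/7: [2943/28, 2603/14, 3625/28]
= [105, 186, 129]

query (1,2) [L1,L2,L3,L4] — begin 0,0,0
L1 α=1/2: [249/2, 21/2, 217/2]
L2 α=1/2: [407/4, 119/4, 681/4]
L3 α=1/2: [443/8, 431/8, 1017/8]
L4 α=5/7: [5203/28, 4211/28, 451/4]
rounded: [186, 150, 113]

at x=1,y=3 over L1,L2,L3,L4,L5,L6:
+L1 (α=3/4) → [357/4, 321/2, 147/4]
+L2 (α=4/7) → [2943/28, 2603/14, 3625/28]
+L3 (α=1/4) → [15381/112, 8593/56, 12555/112]
+L4 (α=1/8) → [17493/128, 9137/64, 12555/128]
+L5 (α=1/2) → [41813/256, 25073/128, 42123/256]
+L6 (α=6/7) → [388949/1792, 96497/896, 317067/1792]
= [217, 108, 177]

(2,2) stack=L1,L2,L3,L4,L5,L6; from [0,0,0]:
L1 α=1/4: [237/4, 17, 133/4]
L2 α=3/5: [1059/10, 706/5, 163/10]
L3 α=5/6: [3803/20, 6331/30, 1663/60]
L4 α=1/3: [5363/30, 9781/45, 1933/90]
L5 α=1/3: [8993/45, 29687/135, 4273/135]
L6 α=1/4: [4879/30, 9548/45, 2947/45]
= [163, 212, 65]

query (0,3) [L1,L2,L3,L4,L5,L6] — begin 0,0,0
L1 α=2/3: [78, 290/3, 340/3]
L2 α=1/4: [345/4, 423/4, 349/4]
L3 α=1/3: [283/2, 557/6, 521/6]
L4 α=2/7: [2299/14, 5077/42, 2881/42]
L5 α=2/5: [13029/70, 2253/14, 8341/70]
L6 α=4/7: [92567/490, 13703/98, 40143/490]
→ [189, 140, 82]


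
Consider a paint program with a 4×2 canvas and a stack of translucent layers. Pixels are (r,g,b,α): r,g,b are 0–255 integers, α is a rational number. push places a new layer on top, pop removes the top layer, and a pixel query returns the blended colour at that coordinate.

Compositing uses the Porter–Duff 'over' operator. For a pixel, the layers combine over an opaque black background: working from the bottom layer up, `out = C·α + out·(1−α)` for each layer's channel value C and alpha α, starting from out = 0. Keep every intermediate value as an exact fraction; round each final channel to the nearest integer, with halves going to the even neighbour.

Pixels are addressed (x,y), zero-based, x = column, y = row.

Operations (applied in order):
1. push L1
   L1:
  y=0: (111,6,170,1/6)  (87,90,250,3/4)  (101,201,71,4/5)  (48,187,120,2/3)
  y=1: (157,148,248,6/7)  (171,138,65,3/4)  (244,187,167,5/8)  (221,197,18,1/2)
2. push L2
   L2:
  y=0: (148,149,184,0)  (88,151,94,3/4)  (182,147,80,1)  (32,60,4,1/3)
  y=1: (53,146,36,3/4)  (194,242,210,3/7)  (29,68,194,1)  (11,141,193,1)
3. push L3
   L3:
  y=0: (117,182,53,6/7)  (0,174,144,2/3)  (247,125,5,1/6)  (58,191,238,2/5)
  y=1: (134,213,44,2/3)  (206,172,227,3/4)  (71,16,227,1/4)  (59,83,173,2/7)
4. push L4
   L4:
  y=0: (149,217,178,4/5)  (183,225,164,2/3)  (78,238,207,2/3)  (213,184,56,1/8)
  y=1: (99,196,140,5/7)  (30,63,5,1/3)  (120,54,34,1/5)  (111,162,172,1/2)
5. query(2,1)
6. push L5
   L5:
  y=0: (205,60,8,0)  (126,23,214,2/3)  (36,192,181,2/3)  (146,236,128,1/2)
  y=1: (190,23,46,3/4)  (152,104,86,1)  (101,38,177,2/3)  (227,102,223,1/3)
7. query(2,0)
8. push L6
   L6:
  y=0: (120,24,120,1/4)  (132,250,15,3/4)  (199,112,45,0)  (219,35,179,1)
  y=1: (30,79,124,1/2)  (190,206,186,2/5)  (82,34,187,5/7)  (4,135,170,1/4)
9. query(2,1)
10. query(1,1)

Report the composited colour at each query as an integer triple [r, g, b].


query (2,1) [L1,L2,L3,L4] — begin 0,0,0
after L1 α=5/8: [305/2, 935/8, 835/8]
after L2 α=1: [29, 68, 194]
after L3 α=1/4: [79/2, 55, 809/4]
after L4 α=1/5: [278/5, 274/5, 843/5]
rounded: [56, 55, 169]

at x=2,y=0 over L1,L2,L3,L4,L5:
L1 α=4/5: [404/5, 804/5, 284/5]
L2 α=1: [182, 147, 80]
L3 α=1/6: [1157/6, 430/3, 135/2]
L4 α=2/3: [2093/18, 1858/9, 321/2]
L5 α=2/3: [3389/54, 5314/27, 1045/6]
= [63, 197, 174]

query (2,1) [L1,L2,L3,L4,L5,L6] — begin 0,0,0
after L1 α=5/8: [305/2, 935/8, 835/8]
after L2 α=1: [29, 68, 194]
after L3 α=1/4: [79/2, 55, 809/4]
after L4 α=1/5: [278/5, 274/5, 843/5]
after L5 α=2/3: [1288/15, 218/5, 871/5]
after L6 α=5/7: [8726/105, 1286/35, 6417/35]
= [83, 37, 183]

at x=1,y=1 over L1,L2,L3,L4,L5,L6:
L1 α=3/4: [513/4, 207/2, 195/4]
L2 α=3/7: [1095/7, 1140/7, 825/7]
L3 α=3/4: [5421/28, 1188/7, 1398/7]
L4 α=1/3: [1947/14, 939/7, 2831/21]
L5 α=1: [152, 104, 86]
L6 α=2/5: [836/5, 724/5, 126]
→ [167, 145, 126]


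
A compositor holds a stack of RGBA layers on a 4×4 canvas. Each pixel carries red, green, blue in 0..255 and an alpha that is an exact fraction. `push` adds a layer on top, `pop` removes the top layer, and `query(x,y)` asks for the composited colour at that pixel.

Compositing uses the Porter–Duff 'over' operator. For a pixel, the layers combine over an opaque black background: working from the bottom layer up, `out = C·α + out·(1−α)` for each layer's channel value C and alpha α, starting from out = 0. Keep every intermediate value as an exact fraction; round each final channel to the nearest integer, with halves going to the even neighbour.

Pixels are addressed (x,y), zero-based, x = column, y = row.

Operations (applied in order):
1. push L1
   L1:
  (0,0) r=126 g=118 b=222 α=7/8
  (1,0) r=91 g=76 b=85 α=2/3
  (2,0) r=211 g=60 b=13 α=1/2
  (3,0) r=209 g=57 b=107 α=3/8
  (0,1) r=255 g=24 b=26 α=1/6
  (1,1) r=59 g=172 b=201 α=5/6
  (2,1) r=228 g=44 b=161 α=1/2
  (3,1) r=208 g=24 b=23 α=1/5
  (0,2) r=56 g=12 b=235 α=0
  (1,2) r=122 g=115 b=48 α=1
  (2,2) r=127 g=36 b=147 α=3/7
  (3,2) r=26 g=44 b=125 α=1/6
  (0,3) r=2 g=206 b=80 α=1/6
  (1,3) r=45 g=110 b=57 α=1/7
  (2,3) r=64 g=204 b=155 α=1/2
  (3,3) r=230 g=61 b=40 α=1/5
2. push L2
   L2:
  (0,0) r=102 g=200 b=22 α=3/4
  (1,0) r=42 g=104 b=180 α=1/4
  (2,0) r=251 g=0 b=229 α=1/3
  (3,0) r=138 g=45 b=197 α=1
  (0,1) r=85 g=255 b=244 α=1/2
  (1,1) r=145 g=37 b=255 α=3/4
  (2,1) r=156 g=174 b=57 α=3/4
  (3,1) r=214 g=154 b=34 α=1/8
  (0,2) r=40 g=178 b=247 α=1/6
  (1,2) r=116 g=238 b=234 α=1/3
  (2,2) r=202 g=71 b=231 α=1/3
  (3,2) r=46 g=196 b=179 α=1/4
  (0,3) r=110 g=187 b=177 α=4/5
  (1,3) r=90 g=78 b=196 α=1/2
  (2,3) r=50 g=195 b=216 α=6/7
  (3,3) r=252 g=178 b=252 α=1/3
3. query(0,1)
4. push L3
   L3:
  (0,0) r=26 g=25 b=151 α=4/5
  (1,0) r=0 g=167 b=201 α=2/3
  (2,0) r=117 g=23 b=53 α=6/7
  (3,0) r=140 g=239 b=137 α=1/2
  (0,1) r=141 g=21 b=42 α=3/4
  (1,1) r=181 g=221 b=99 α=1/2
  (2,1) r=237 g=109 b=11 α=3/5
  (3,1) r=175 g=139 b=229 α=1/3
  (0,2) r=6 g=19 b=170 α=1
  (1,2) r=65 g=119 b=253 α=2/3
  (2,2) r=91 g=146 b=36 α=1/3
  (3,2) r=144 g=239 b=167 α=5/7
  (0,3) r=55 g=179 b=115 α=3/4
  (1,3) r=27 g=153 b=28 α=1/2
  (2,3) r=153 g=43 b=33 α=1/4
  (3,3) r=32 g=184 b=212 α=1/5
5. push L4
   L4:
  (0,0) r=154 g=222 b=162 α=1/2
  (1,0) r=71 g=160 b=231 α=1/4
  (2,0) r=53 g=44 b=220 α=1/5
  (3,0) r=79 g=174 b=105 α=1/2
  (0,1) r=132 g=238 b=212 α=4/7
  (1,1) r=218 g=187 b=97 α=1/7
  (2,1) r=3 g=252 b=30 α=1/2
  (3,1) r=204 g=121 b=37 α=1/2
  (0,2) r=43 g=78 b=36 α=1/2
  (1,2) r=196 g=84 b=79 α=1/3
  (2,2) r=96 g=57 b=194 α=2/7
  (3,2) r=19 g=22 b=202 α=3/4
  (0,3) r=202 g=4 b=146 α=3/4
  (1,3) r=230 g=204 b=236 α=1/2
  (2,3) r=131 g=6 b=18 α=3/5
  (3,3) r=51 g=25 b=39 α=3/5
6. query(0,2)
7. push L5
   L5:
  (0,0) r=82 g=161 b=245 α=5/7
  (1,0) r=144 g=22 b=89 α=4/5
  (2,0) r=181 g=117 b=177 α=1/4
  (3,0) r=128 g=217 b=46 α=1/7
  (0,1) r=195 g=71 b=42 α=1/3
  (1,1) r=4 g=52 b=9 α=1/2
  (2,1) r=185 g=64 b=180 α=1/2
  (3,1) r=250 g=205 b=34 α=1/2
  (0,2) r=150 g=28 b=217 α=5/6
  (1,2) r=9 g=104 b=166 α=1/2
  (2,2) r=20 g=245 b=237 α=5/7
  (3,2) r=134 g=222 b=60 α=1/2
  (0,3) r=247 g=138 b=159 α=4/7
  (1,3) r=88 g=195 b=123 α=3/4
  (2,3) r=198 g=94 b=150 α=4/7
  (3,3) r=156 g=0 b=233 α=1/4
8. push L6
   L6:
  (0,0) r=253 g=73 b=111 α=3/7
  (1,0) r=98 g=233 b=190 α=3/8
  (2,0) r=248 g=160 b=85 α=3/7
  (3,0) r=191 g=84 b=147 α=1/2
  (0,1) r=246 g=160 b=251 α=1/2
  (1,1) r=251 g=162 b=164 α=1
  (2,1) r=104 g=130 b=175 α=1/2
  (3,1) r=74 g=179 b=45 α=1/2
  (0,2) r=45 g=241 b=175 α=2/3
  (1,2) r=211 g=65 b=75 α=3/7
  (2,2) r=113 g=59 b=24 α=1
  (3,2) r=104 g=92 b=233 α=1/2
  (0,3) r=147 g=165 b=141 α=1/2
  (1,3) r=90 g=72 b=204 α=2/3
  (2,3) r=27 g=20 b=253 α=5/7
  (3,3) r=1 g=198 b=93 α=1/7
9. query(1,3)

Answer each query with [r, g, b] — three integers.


query (0,1) [L1,L2] — begin 0,0,0
L1 α=1/6: [85/2, 4, 13/3]
L2 α=1/2: [255/4, 259/2, 745/6]
= [64, 130, 124]

(0,2) stack=L1,L2,L3,L4; from [0,0,0]:
+L1 (α=0) → [0, 0, 0]
+L2 (α=1/6) → [20/3, 89/3, 247/6]
+L3 (α=1) → [6, 19, 170]
+L4 (α=1/2) → [49/2, 97/2, 103]
→ [24, 48, 103]

(1,3) stack=L1,L2,L3,L4,L5,L6; from [0,0,0]:
after L1 α=1/7: [45/7, 110/7, 57/7]
after L2 α=1/2: [675/14, 328/7, 1429/14]
after L3 α=1/2: [1053/28, 1399/14, 1821/28]
after L4 α=1/2: [7493/56, 4255/28, 8429/56]
after L5 α=3/4: [22277/224, 20635/112, 29093/224]
after L6 α=2/3: [62597/672, 36763/336, 120485/672]
→ [93, 109, 179]
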